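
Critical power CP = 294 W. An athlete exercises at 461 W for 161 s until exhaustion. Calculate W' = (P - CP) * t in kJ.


P - CP = 461 - 294 = 167 W
W' = 167 * 161 = 26887 J
= 26887 / 1000 = 26.887 kJ

26.887 kJ


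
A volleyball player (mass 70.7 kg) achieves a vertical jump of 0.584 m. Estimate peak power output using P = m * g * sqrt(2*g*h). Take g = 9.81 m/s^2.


2 * g * h = 2 * 9.81 * 0.584 = 11.45808
sqrt(11.45808) = 3.384979 m/s
P = 70.7 * 9.81 * 3.384979 = 2347.71 W

2347.71 W


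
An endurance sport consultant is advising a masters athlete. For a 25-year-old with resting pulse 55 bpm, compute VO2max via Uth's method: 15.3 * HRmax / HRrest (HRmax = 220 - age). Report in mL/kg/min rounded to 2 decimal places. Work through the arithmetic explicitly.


Step 1: HRmax = 220 - 25 = 195 bpm
Step 2: Ratio = 195 / 55 = 3.5455
Step 3: VO2max = 15.3 * 3.5455 = 54.25 mL/kg/min

54.25 mL/kg/min


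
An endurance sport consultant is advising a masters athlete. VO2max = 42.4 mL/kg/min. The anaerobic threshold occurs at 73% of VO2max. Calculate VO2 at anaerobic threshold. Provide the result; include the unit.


AT fraction = 73 / 100 = 0.73
AT VO2 = 42.4 * 0.73
= 30.95 mL/kg/min

30.95 mL/kg/min


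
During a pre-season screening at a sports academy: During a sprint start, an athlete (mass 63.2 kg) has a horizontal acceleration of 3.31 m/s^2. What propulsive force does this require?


Propulsive force = mass * acceleration
= 63.2 kg * 3.31 m/s^2
= 209.19 N

209.19 N


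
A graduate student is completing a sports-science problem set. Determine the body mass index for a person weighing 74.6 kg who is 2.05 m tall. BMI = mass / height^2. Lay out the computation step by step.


BMI = mass / height^2
= 74.6 / 2.05^2
= 74.6 / 4.2025
= 17.75 kg/m^2

17.75 kg/m^2


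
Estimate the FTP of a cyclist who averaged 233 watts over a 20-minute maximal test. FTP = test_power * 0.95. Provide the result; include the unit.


FTP = 233 * 0.95 = 221.35 W

221.35 W


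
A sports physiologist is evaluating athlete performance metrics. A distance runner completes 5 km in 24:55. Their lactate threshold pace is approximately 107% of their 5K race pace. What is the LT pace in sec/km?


Convert to seconds: 24 min 55 s = 1495 s
Pace per km = 1495 / 5 = 299.0 s/km
LT pace = 299.0 * 1.07 = 319.93 s/km

319.93 s/km


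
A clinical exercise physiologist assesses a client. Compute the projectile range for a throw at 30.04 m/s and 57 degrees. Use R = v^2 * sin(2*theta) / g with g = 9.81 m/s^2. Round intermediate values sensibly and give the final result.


Two times the angle = 114 degrees
sin(114) = 0.913545
R = 902.4016 * 0.913545 / 9.81 = 84.035 m

84.035 m


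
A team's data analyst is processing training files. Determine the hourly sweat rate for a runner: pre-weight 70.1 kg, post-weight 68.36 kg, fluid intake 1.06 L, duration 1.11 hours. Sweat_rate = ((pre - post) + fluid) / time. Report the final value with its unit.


Mass lost = 70.1 - 68.36 = 1.74 kg
Add fluid consumed: 1.74 + 1.06 = 2.8 L total sweat
Sweat rate = 2.8 / 1.11 = 2.523 L/h

2.523 L/h


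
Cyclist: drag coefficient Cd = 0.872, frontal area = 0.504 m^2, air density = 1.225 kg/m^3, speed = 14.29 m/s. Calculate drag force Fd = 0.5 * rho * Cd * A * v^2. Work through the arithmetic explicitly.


v^2 = 14.29^2 = 204.2041
Fd = 0.5 * 1.225 * 0.872 * 0.504 * 204.2041
= 54.969 N

54.969 N


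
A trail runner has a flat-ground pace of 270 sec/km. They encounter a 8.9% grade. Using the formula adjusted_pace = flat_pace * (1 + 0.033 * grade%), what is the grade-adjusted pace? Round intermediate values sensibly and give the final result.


Grade factor = 1 + 0.033 * 8.9 = 1.2937
Adjusted = 270 * 1.2937 = 349.3 sec/km

349.3 s/km


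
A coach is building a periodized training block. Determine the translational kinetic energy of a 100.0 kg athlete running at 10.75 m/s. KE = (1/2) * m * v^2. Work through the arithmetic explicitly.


KE = 0.5 * m * v^2
= 0.5 * 100.0 * 10.75^2
= 0.5 * 100.0 * 115.5625
= 5778.13 J

5778.13 J


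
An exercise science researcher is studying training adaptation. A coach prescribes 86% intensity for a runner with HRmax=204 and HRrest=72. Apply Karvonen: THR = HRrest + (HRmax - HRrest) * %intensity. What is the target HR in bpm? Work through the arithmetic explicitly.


Heart rate reserve = 204 - 72 = 132
Intensity fraction = 86 / 100 = 0.86
THR = 72 + 132 * 0.86 = 185.52 bpm

185.52 bpm


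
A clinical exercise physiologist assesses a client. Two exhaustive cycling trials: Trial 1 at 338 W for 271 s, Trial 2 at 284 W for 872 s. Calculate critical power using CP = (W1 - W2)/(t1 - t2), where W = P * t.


W1 = 338 * 271 = 91598 J
W2 = 284 * 872 = 247648 J
CP = (91598 - 247648) / (271 - 872)
= -156050 / -601
= 259.65 W

259.65 W


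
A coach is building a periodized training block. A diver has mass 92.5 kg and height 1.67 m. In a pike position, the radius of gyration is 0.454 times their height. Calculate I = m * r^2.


r = 0.454 * 1.67 = 0.75818 m
I = m * r^2 = 92.5 * 0.574837 = 53.172 kg*m^2

53.172 kg*m^2


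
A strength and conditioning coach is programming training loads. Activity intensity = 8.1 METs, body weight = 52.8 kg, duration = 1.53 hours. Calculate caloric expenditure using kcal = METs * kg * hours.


kcal = 8.1 * 52.8 * 1.53
= 427.68 * 1.53
= 654.35 kcal

654.35 kcal


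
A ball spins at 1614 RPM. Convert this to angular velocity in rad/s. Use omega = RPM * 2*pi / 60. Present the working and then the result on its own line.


omega = 1614 * 2 * pi / 60
= 1614 * 6.28318531 / 60
= 10141.061 / 60
= 169.018 rad/s

169.018 rad/s


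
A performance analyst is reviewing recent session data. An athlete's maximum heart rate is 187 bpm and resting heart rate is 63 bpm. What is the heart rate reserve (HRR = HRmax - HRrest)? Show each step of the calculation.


HRR = HRmax - HRrest
= 187 - 63
= 124 bpm

124 bpm


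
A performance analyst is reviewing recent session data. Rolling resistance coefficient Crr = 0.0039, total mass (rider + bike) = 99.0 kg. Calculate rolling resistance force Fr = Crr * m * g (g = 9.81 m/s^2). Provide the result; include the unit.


Fr = Crr * m * g
= 0.0039 * 99.0 * 9.81
= 3.788 N

3.788 N


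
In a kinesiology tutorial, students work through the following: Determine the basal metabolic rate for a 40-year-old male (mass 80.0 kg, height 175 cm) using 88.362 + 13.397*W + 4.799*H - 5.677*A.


BMR = 88.362 + 13.397*80.0 + 4.799*175 - 5.677*40
= 1772.87 kcal/day

1772.87 kcal/day


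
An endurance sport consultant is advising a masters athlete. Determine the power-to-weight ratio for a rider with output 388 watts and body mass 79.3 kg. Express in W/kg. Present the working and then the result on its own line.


P/W = 388 / 79.3 = 4.893 W/kg

4.893 W/kg


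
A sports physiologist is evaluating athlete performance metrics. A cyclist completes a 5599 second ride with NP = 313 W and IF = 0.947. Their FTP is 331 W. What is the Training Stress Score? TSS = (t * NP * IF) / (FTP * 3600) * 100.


t * NP * IF = 5599 * 313 * 0.947 = 1659605.189
FTP * 3600 = 1191600
TSS = (1659605.189 / 1191600) * 100 = 139.28

139.28 TSS


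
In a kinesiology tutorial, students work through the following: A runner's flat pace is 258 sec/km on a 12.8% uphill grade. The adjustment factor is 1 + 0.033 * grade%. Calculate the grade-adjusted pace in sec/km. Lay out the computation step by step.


Factor = 1 + 0.033 * 12.8 = 1.4224
Adjusted pace = 258 * 1.4224
= 366.98 sec/km

366.98 s/km


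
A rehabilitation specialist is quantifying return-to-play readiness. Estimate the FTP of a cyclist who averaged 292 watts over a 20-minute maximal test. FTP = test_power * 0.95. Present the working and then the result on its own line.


FTP = 292 * 0.95 = 277.4 W

277.4 W


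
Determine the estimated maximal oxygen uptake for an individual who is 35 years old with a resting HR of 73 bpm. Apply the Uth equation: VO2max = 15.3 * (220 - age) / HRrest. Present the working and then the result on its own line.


HRmax = 220 - 35 = 185
VO2max = 15.3 * (185 / 73)
= 15.3 * 2.5342
= 38.77 mL/kg/min

38.77 mL/kg/min


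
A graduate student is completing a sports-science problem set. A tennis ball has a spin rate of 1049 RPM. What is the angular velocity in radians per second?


Convert RPM to rad/s: multiply by 2*pi and divide by 60
omega = 1049 * 2 * pi / 60
= 109.851 rad/s

109.851 rad/s


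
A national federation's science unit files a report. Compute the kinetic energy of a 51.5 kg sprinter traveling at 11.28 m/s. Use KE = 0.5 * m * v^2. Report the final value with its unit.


Velocity squared = 127.2384
KE = 0.5 * 51.5 * 127.2384 = 3276.39 J

3276.39 J


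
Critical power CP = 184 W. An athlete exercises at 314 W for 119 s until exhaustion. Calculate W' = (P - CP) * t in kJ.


P - CP = 314 - 184 = 130 W
W' = 130 * 119 = 15470 J
= 15470 / 1000 = 15.47 kJ

15.47 kJ


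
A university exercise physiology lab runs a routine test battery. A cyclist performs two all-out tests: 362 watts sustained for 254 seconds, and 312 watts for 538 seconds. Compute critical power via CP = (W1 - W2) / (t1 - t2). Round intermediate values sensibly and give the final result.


W1 = P1 * t1 = 362 * 254 = 91948 J
W2 = P2 * t2 = 312 * 538 = 167856 J
CP = (91948 - 167856) / (254 - 538)
= 267.28 W

267.28 W


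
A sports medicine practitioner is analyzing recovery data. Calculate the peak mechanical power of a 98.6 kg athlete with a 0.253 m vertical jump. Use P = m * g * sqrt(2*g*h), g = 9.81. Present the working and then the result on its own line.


First, sqrt(2gh) = sqrt(2 * 9.81 * 0.253)
= sqrt(4.96386) = 2.227972 m/s
Power = 98.6 * 9.81 * 2.227972 = 2155.04 W

2155.04 W


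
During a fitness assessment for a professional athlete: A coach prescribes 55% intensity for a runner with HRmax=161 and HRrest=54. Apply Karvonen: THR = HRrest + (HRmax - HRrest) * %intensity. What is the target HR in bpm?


Heart rate reserve = 161 - 54 = 107
Intensity fraction = 55 / 100 = 0.55
THR = 54 + 107 * 0.55 = 112.85 bpm

112.85 bpm


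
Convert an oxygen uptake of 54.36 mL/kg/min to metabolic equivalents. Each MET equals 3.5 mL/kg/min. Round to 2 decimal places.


One MET = 3.5 mL/kg/min
Number of METs = 54.36 / 3.5
= 15.53 METs

15.53 METs


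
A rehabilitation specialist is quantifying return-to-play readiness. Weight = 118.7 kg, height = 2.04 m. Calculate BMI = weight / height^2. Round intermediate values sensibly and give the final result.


height^2 = 2.04^2 = 4.1616
BMI = 118.7 / 4.1616 = 28.52 kg/m^2

28.52 kg/m^2


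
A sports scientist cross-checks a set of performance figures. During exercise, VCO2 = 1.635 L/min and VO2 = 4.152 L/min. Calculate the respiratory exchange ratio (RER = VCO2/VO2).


RER = VCO2 / VO2
= 1.635 / 4.152
= 0.3938

0.3938


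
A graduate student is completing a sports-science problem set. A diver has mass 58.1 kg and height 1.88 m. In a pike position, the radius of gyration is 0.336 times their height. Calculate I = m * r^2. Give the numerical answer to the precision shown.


r = 0.336 * 1.88 = 0.63168 m
I = m * r^2 = 58.1 * 0.39902 = 23.183 kg*m^2

23.183 kg*m^2


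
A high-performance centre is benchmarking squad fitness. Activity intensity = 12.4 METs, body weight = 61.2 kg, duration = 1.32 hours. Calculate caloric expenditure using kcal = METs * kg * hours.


kcal = 12.4 * 61.2 * 1.32
= 758.88 * 1.32
= 1001.72 kcal

1001.72 kcal


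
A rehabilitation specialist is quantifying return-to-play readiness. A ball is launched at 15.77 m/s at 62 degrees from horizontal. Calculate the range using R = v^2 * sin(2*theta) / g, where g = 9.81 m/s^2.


sin(2 * 62) = sin(124) = 0.829038
v^2 = 15.77^2 = 248.6929
R = 248.6929 * 0.829038 / 9.81
= 21.017 m

21.017 m


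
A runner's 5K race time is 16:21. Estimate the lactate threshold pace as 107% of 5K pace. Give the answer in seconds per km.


Total race time = 16*60 + 21 = 981 seconds
5K pace = 981 / 5 = 196.2 sec/km
LT pace = 196.2 * 1.07 = 209.93 sec/km

209.93 s/km


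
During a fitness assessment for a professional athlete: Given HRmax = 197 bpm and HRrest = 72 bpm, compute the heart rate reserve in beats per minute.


Heart rate reserve = maximum HR minus resting HR
HRR = 197 - 72 = 125 bpm

125 bpm


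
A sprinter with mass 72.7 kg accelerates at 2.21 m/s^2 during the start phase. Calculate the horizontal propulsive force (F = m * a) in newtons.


F = m * a
= 72.7 * 2.21
= 160.67 N

160.67 N


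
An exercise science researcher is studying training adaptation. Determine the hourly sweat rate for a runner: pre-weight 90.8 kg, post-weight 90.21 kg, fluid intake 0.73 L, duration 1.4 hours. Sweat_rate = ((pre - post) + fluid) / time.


Mass lost = 90.8 - 90.21 = 0.59 kg
Add fluid consumed: 0.59 + 0.73 = 1.32 L total sweat
Sweat rate = 1.32 / 1.4 = 0.943 L/h

0.943 L/h


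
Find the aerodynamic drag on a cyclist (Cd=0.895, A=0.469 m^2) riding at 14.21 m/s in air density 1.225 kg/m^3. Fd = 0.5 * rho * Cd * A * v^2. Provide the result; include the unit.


Fd = 0.5 * 1.225 * 0.895 * 0.469 * 14.21^2
= 0.5 * 1.225 * 0.895 * 0.469 * 201.9241
= 51.915 N

51.915 N


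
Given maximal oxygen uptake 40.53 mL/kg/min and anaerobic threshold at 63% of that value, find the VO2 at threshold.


Percentage as decimal = 0.63
VO2 at AT = 40.53 * 0.63 = 25.53 mL/kg/min

25.53 mL/kg/min


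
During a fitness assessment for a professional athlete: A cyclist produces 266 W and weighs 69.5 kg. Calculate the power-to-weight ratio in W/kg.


P/W = power / mass
= 266 / 69.5
= 3.827 W/kg

3.827 W/kg


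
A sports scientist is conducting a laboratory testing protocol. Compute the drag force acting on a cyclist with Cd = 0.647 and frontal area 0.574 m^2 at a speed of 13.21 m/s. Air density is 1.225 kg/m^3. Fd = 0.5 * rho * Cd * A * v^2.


Step 1: v^2 = 174.5041
Step 2: Fd = 0.5 * 1.225 * 0.647 * 0.574 * 174.5041
= 39.694 N

39.694 N


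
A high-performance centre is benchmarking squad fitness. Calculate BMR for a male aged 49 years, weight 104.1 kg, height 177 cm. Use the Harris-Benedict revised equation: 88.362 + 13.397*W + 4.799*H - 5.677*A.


Substituting values:
W term = 13.397 * 104.1 = 1394.6277
H term = 4.799 * 177 = 849.423
A term = 5.677 * 49 = 278.173
BMR = 2054.24 kcal/day

2054.24 kcal/day


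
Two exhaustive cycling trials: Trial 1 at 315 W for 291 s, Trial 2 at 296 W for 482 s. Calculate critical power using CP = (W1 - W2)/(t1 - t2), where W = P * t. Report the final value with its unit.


W1 = 315 * 291 = 91665 J
W2 = 296 * 482 = 142672 J
CP = (91665 - 142672) / (291 - 482)
= -51007 / -191
= 267.05 W

267.05 W


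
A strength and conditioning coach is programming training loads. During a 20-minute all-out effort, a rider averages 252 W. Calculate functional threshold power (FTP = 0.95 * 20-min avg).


FTP = 0.95 * 252
= 239.4 W

239.4 W


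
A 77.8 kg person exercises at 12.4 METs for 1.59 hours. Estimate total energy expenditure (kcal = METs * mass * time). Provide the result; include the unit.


Energy = METs * mass(kg) * time(h)
= 12.4 * 77.8 * 1.59
= 1533.9 kcal

1533.9 kcal


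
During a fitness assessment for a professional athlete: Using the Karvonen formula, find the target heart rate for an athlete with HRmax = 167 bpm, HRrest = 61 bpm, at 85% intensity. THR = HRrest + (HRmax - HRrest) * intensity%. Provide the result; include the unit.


HRR = 167 - 61 = 106
THR = 61 + 106 * 0.85
= 61 + 90.1
= 151.1 bpm

151.1 bpm


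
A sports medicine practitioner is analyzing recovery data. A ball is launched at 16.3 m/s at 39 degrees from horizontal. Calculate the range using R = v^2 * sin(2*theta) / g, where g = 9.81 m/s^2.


sin(2 * 39) = sin(78) = 0.978148
v^2 = 16.3^2 = 265.69
R = 265.69 * 0.978148 / 9.81
= 26.492 m

26.492 m


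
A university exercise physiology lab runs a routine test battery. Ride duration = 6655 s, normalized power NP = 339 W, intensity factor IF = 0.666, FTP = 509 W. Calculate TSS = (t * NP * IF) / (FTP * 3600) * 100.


Numerator = 6655 * 339 * 0.666 = 1502525.97
Denominator = 509 * 3600 = 1832400
TSS = 1502525.97 / 1832400 * 100
= 82.0

82.0 TSS


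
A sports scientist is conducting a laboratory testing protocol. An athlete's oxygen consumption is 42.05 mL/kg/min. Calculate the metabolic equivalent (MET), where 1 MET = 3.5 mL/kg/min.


MET = VO2 / 3.5
= 42.05 / 3.5
= 12.01 METs

12.01 METs


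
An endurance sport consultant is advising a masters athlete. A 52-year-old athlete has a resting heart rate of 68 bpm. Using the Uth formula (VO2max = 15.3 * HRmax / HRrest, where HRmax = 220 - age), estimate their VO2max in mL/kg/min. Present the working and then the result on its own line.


HRmax = 220 - 52 = 168 bpm
Ratio = HRmax / HRrest = 168 / 68 = 2.4706
VO2max = 15.3 * 2.4706 = 37.8 mL/kg/min

37.8 mL/kg/min


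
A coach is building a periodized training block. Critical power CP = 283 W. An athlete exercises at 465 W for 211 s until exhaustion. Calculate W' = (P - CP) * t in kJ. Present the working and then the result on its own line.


P - CP = 465 - 283 = 182 W
W' = 182 * 211 = 38402 J
= 38402 / 1000 = 38.402 kJ

38.402 kJ


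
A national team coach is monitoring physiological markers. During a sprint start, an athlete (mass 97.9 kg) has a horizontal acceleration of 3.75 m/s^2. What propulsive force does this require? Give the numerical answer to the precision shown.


Propulsive force = mass * acceleration
= 97.9 kg * 3.75 m/s^2
= 367.13 N

367.13 N


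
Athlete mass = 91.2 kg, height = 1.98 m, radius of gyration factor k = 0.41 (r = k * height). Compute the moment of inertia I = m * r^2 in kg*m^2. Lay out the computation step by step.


r = k * height = 0.41 * 1.98 = 0.8118 m
r^2 = 0.8118^2 = 0.659019
I = 91.2 * 0.659019 = 60.103 kg*m^2

60.103 kg*m^2


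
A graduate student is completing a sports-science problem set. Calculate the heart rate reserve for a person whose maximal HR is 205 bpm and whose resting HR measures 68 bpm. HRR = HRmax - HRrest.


HRmax = 205 bpm
HRrest = 68 bpm
HRR = 205 - 68 = 137 bpm

137 bpm


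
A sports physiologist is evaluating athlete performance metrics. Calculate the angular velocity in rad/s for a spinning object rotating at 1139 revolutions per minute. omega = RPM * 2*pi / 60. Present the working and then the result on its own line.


omega = RPM * 2*pi / 60
= 1139 * 6.28318531 / 60
= 119.276 rad/s

119.276 rad/s


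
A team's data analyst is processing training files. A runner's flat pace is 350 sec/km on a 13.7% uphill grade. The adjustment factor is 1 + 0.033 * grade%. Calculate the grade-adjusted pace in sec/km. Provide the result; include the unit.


Factor = 1 + 0.033 * 13.7 = 1.4521
Adjusted pace = 350 * 1.4521
= 508.24 sec/km

508.24 s/km


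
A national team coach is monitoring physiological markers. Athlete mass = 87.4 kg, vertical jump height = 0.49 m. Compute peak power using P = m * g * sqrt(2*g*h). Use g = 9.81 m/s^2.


sqrt(2 * 9.81 * 0.49) = sqrt(9.6138) = 3.100613 m/s
P = 87.4 * 9.81 * 3.100613
= 2658.45 W

2658.45 W


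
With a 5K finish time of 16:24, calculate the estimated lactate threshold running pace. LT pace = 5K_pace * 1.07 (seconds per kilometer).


Race duration = 984 s for 5 km
Average pace = 984 / 5 = 196.8 s/km
LT pace = 196.8 * 1.07
= 210.58 s/km

210.58 s/km


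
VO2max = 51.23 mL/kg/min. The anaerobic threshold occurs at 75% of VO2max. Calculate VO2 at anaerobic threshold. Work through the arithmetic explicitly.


AT fraction = 75 / 100 = 0.75
AT VO2 = 51.23 * 0.75
= 38.42 mL/kg/min

38.42 mL/kg/min


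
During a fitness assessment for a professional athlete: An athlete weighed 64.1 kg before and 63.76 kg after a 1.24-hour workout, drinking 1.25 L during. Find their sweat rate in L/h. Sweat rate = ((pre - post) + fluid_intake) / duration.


Body mass change = 0.34 kg
Total sweat loss = 0.34 + 1.25 = 1.59 L
Rate = 1.59 / 1.24 = 1.282 L/h

1.282 L/h


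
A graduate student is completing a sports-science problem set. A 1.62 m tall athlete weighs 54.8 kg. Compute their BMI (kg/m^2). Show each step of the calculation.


height^2 = 2.6244 m^2
BMI = 54.8 / 2.6244 = 20.88 kg/m^2

20.88 kg/m^2


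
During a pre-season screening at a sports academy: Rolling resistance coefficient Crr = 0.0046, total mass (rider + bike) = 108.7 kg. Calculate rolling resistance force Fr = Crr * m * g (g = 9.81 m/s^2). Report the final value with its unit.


Fr = Crr * m * g
= 0.0046 * 108.7 * 9.81
= 4.905 N

4.905 N


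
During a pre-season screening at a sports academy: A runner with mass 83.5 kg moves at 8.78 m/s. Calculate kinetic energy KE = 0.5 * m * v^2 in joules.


v^2 = 8.78^2 = 77.0884
KE = 0.5 * 83.5 * 77.0884
= 3218.44 J

3218.44 J


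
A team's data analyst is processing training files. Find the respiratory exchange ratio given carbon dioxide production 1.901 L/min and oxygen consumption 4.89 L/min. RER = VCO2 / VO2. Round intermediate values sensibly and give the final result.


VCO2 = 1.901 L/min
VO2 = 4.89 L/min
RER = 1.901 / 4.89 = 0.3888

0.3888


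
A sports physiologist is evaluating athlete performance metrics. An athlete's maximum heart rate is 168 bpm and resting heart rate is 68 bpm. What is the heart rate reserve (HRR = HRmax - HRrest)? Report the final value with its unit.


HRR = HRmax - HRrest
= 168 - 68
= 100 bpm

100 bpm


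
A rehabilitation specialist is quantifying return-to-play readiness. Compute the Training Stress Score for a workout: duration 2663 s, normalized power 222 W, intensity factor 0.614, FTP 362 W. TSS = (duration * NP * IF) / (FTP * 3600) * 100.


Product = 2663 * 222 * 0.614 = 362988.204
Base = 362 * 3600 = 1303200
TSS = 362988.204 / 1303200 * 100 = 27.85

27.85 TSS


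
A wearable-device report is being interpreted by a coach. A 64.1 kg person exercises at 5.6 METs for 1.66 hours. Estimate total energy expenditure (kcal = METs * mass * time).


Energy = METs * mass(kg) * time(h)
= 5.6 * 64.1 * 1.66
= 595.87 kcal

595.87 kcal


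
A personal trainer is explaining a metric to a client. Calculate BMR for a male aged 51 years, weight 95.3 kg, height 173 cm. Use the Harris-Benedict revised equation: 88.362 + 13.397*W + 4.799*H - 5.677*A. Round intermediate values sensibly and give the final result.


Substituting values:
W term = 13.397 * 95.3 = 1276.7341
H term = 4.799 * 173 = 830.227
A term = 5.677 * 51 = 289.527
BMR = 1905.8 kcal/day

1905.8 kcal/day


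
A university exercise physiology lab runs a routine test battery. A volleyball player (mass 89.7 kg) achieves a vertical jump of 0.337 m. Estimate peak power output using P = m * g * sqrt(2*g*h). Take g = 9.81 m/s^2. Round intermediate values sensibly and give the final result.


2 * g * h = 2 * 9.81 * 0.337 = 6.61194
sqrt(6.61194) = 2.571369 m/s
P = 89.7 * 9.81 * 2.571369 = 2262.69 W

2262.69 W


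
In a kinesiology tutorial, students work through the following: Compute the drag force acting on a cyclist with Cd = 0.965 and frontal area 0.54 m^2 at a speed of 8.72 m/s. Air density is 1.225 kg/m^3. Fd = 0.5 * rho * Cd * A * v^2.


Step 1: v^2 = 76.0384
Step 2: Fd = 0.5 * 1.225 * 0.965 * 0.54 * 76.0384
= 24.269 N

24.269 N


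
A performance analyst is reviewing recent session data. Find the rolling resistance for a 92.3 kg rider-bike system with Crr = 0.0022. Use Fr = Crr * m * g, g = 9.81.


m * g = 92.3 * 9.81 = 905.463 N
Fr = 0.0022 * 905.463 = 1.992 N

1.992 N


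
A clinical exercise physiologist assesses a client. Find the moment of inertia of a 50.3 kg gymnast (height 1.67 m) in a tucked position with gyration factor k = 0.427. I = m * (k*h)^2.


Radius of gyration = 0.427 * 1.67 = 0.71309 m
I = 50.3 * 0.71309^2
= 50.3 * 0.508497
= 25.577 kg*m^2

25.577 kg*m^2


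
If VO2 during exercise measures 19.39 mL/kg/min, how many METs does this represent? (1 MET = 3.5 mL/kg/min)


METs = VO2 / 3.5 = 19.39 / 3.5 = 5.54

5.54 METs


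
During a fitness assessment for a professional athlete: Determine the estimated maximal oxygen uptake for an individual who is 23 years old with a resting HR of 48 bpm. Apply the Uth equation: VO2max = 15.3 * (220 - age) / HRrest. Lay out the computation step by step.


HRmax = 220 - 23 = 197
VO2max = 15.3 * (197 / 48)
= 15.3 * 4.1042
= 62.79 mL/kg/min

62.79 mL/kg/min


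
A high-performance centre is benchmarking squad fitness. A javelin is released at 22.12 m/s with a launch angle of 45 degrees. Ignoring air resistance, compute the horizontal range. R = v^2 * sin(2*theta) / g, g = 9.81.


Launch speed squared = 489.2944
sin(2 * 45 deg) = 1.0
Range = 489.2944 * 1.0 / 9.81
= 49.877 m

49.877 m


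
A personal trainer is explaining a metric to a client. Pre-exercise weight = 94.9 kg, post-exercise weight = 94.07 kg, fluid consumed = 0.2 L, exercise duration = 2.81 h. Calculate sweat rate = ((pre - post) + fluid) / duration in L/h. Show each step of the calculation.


Weight loss = 94.9 - 94.07 = 0.83 kg (approx L)
Total sweat = 0.83 + 0.2 = 1.03 L
Sweat rate = 1.03 / 2.81 = 0.367 L/h

0.367 L/h


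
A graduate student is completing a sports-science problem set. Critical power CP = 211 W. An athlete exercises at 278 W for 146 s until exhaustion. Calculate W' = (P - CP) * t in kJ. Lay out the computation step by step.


P - CP = 278 - 211 = 67 W
W' = 67 * 146 = 9782 J
= 9782 / 1000 = 9.782 kJ

9.782 kJ


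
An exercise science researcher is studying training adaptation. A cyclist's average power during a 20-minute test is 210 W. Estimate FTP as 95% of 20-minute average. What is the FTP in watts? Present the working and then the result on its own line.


FTP = 20-min power * 0.95
= 210 * 0.95
= 199.5 W

199.5 W


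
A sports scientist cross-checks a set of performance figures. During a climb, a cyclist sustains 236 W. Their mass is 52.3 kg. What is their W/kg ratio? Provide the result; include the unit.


Power-to-weight = 236 W / 52.3 kg
= 4.512 W/kg

4.512 W/kg


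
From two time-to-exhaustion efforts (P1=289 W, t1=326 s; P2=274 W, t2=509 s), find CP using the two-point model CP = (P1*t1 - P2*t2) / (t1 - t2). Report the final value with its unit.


Work in trial 1 = 94214 J
Work in trial 2 = 139466 J
Delta work = -45252 J
Delta time = -183 s
CP = -45252 / -183 = 247.28 W

247.28 W


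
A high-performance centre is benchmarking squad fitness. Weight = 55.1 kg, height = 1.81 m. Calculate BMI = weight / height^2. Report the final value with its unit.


height^2 = 1.81^2 = 3.2761
BMI = 55.1 / 3.2761 = 16.82 kg/m^2

16.82 kg/m^2


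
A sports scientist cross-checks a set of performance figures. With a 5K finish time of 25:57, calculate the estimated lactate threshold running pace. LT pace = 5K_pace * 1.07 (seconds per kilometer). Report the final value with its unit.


Race duration = 1557 s for 5 km
Average pace = 1557 / 5 = 311.4 s/km
LT pace = 311.4 * 1.07
= 333.2 s/km

333.2 s/km


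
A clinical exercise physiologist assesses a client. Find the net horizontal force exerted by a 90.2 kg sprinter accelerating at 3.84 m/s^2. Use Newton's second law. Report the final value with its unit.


Newton's second law: F = m * a
F = 90.2 * 3.84 = 346.37 N

346.37 N


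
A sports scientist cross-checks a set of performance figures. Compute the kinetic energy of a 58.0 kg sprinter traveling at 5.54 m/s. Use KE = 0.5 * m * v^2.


Velocity squared = 30.6916
KE = 0.5 * 58.0 * 30.6916 = 890.06 J

890.06 J


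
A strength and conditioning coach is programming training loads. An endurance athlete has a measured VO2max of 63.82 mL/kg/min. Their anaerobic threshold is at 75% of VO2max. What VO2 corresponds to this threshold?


Anaerobic threshold VO2 = VO2max * 75%
= 63.82 * 0.75
= 47.87 mL/kg/min

47.87 mL/kg/min


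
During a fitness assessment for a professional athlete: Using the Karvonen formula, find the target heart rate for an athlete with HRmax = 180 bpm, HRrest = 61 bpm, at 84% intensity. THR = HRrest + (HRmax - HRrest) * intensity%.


HRR = 180 - 61 = 119
THR = 61 + 119 * 0.84
= 61 + 99.96
= 160.96 bpm

160.96 bpm


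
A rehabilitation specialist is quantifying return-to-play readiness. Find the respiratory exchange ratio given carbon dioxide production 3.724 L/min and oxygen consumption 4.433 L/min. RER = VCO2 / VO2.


VCO2 = 3.724 L/min
VO2 = 4.433 L/min
RER = 3.724 / 4.433 = 0.8401

0.8401


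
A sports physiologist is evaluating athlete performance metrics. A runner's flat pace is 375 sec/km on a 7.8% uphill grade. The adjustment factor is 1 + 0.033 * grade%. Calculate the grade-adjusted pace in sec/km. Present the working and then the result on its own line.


Factor = 1 + 0.033 * 7.8 = 1.2574
Adjusted pace = 375 * 1.2574
= 471.53 sec/km

471.53 s/km


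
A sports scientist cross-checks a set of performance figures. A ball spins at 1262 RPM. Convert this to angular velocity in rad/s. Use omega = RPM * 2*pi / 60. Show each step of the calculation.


omega = 1262 * 2 * pi / 60
= 1262 * 6.28318531 / 60
= 7929.38 / 60
= 132.156 rad/s

132.156 rad/s


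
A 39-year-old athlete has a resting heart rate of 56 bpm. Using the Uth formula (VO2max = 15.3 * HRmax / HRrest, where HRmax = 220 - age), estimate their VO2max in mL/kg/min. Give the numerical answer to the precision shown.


HRmax = 220 - 39 = 181 bpm
Ratio = HRmax / HRrest = 181 / 56 = 3.2321
VO2max = 15.3 * 3.2321 = 49.45 mL/kg/min

49.45 mL/kg/min


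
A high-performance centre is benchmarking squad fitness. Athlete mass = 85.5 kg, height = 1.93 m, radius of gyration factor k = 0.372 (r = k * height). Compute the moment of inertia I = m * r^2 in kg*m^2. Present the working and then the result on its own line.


r = k * height = 0.372 * 1.93 = 0.71796 m
r^2 = 0.71796^2 = 0.515467
I = 85.5 * 0.515467 = 44.072 kg*m^2

44.072 kg*m^2


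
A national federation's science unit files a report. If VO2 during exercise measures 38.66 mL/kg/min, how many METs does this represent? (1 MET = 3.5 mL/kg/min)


METs = VO2 / 3.5 = 38.66 / 3.5 = 11.05

11.05 METs


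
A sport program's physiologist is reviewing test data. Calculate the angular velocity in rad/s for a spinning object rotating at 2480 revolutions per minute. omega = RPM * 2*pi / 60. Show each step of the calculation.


omega = RPM * 2*pi / 60
= 2480 * 6.28318531 / 60
= 259.705 rad/s

259.705 rad/s


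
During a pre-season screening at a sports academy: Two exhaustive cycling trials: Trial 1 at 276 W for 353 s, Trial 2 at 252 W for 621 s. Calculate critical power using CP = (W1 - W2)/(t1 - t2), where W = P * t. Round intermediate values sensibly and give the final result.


W1 = 276 * 353 = 97428 J
W2 = 252 * 621 = 156492 J
CP = (97428 - 156492) / (353 - 621)
= -59064 / -268
= 220.39 W

220.39 W


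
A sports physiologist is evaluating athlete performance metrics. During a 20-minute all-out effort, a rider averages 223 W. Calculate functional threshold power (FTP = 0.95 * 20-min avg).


FTP = 0.95 * 223
= 211.85 W

211.85 W


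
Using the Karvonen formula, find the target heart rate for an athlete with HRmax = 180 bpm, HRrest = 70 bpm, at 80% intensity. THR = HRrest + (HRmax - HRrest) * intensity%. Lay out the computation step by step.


HRR = 180 - 70 = 110
THR = 70 + 110 * 0.8
= 70 + 88.0
= 158.0 bpm

158.0 bpm


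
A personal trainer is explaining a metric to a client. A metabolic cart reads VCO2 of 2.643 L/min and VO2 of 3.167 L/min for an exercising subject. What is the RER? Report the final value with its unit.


RER = VCO2 / VO2 = 2.643 / 3.167 = 0.8345

0.8345


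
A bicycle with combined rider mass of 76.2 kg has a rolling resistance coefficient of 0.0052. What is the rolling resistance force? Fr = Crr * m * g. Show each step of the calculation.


Fr = 0.0052 * 76.2 * 9.81
= 0.39624 * 9.81
= 3.887 N

3.887 N


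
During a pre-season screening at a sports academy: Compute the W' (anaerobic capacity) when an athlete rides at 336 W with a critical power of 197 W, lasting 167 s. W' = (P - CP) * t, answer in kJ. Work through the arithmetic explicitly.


Above-CP power = 139 W
Duration = 167 s
W' = 139 * 167 = 23213 J
Convert: 23213 / 1000 = 23.213 kJ

23.213 kJ


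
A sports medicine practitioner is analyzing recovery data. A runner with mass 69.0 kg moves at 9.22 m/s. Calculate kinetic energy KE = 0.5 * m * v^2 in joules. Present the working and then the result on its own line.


v^2 = 9.22^2 = 85.0084
KE = 0.5 * 69.0 * 85.0084
= 2932.79 J

2932.79 J


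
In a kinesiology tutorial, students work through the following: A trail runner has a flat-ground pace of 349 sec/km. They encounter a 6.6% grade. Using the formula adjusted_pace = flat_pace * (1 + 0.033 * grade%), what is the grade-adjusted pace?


Grade factor = 1 + 0.033 * 6.6 = 1.2178
Adjusted = 349 * 1.2178 = 425.01 sec/km

425.01 s/km


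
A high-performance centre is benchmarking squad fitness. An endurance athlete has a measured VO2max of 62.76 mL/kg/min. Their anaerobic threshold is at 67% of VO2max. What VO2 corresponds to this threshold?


Anaerobic threshold VO2 = VO2max * 67%
= 62.76 * 0.67
= 42.05 mL/kg/min

42.05 mL/kg/min


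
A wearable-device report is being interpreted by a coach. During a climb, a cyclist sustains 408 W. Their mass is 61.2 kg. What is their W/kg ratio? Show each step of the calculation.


Power-to-weight = 408 W / 61.2 kg
= 6.667 W/kg

6.667 W/kg


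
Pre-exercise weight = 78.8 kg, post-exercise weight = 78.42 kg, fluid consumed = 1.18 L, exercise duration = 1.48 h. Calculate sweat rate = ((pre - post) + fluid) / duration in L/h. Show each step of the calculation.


Weight loss = 78.8 - 78.42 = 0.38 kg (approx L)
Total sweat = 0.38 + 1.18 = 1.56 L
Sweat rate = 1.56 / 1.48 = 1.054 L/h

1.054 L/h


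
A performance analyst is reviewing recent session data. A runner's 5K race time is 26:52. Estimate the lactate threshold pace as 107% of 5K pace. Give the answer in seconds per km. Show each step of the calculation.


Total race time = 26*60 + 52 = 1612 seconds
5K pace = 1612 / 5 = 322.4 sec/km
LT pace = 322.4 * 1.07 = 344.97 sec/km

344.97 s/km


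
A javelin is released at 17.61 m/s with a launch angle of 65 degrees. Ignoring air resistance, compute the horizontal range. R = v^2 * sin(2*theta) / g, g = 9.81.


Launch speed squared = 310.1121
sin(2 * 65 deg) = 0.766044
Range = 310.1121 * 0.766044 / 9.81
= 24.216 m

24.216 m


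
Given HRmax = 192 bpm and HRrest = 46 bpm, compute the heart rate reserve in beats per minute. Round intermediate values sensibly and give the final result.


Heart rate reserve = maximum HR minus resting HR
HRR = 192 - 46 = 146 bpm

146 bpm


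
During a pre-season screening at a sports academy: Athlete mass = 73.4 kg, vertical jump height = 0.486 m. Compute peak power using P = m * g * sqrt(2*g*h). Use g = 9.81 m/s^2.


sqrt(2 * 9.81 * 0.486) = sqrt(9.53532) = 3.087931 m/s
P = 73.4 * 9.81 * 3.087931
= 2223.48 W

2223.48 W


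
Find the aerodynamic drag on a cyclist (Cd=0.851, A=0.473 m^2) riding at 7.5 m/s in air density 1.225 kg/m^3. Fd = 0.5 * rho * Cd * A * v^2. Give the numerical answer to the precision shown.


Fd = 0.5 * 1.225 * 0.851 * 0.473 * 7.5^2
= 0.5 * 1.225 * 0.851 * 0.473 * 56.25
= 13.868 N

13.868 N


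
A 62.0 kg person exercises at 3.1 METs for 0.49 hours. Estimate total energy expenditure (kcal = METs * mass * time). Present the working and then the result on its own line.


Energy = METs * mass(kg) * time(h)
= 3.1 * 62.0 * 0.49
= 94.18 kcal

94.18 kcal


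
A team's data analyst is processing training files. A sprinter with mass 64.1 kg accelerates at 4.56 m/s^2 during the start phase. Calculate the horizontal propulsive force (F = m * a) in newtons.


F = m * a
= 64.1 * 4.56
= 292.3 N

292.3 N


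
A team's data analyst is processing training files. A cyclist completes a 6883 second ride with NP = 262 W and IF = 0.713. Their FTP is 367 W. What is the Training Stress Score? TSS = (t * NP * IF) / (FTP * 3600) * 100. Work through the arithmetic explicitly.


t * NP * IF = 6883 * 262 * 0.713 = 1285785.698
FTP * 3600 = 1321200
TSS = (1285785.698 / 1321200) * 100 = 97.32

97.32 TSS


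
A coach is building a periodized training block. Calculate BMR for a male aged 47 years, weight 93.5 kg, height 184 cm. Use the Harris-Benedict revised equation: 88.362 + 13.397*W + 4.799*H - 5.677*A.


Substituting values:
W term = 13.397 * 93.5 = 1252.6195
H term = 4.799 * 184 = 883.016
A term = 5.677 * 47 = 266.819
BMR = 1957.18 kcal/day

1957.18 kcal/day


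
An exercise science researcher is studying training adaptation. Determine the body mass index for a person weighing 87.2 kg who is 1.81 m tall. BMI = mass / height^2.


BMI = mass / height^2
= 87.2 / 1.81^2
= 87.2 / 3.2761
= 26.62 kg/m^2

26.62 kg/m^2


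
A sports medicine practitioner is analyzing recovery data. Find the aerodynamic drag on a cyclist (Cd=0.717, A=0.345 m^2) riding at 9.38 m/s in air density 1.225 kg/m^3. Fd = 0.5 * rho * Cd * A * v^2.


Fd = 0.5 * 1.225 * 0.717 * 0.345 * 9.38^2
= 0.5 * 1.225 * 0.717 * 0.345 * 87.9844
= 13.331 N

13.331 N


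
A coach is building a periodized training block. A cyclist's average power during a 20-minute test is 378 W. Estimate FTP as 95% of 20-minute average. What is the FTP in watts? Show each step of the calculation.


FTP = 20-min power * 0.95
= 378 * 0.95
= 359.1 W

359.1 W


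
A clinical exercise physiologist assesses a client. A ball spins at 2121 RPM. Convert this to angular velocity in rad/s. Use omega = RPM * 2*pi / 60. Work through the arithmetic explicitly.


omega = 2121 * 2 * pi / 60
= 2121 * 6.28318531 / 60
= 13326.636 / 60
= 222.111 rad/s

222.111 rad/s


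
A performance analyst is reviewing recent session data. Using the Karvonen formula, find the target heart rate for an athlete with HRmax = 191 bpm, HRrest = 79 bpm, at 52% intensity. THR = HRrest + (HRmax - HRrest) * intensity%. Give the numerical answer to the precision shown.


HRR = 191 - 79 = 112
THR = 79 + 112 * 0.52
= 79 + 58.24
= 137.24 bpm

137.24 bpm


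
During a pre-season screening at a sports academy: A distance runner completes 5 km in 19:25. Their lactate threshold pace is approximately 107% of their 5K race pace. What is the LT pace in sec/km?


Convert to seconds: 19 min 25 s = 1165 s
Pace per km = 1165 / 5 = 233.0 s/km
LT pace = 233.0 * 1.07 = 249.31 s/km

249.31 s/km


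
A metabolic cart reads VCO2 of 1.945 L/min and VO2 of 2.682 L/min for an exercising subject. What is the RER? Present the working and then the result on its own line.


RER = VCO2 / VO2 = 1.945 / 2.682 = 0.7252

0.7252


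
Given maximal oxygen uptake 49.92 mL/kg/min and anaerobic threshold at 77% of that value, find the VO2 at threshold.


Percentage as decimal = 0.77
VO2 at AT = 49.92 * 0.77 = 38.44 mL/kg/min

38.44 mL/kg/min


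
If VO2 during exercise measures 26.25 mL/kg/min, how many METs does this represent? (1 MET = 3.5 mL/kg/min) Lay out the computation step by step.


METs = VO2 / 3.5 = 26.25 / 3.5 = 7.5

7.5 METs


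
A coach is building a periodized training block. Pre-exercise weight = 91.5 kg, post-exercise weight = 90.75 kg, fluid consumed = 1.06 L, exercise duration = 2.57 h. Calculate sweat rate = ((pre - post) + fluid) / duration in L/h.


Weight loss = 91.5 - 90.75 = 0.75 kg (approx L)
Total sweat = 0.75 + 1.06 = 1.81 L
Sweat rate = 1.81 / 2.57 = 0.704 L/h

0.704 L/h


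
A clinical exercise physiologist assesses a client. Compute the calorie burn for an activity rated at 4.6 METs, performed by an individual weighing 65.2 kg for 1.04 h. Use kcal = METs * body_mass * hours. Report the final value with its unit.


Product of METs and mass = 4.6 * 65.2 = 299.92
Total kcal = 299.92 * 1.04 = 311.92 kcal

311.92 kcal


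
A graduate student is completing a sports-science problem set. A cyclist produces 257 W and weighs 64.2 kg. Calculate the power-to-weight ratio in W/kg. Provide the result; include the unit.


P/W = power / mass
= 257 / 64.2
= 4.003 W/kg

4.003 W/kg
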